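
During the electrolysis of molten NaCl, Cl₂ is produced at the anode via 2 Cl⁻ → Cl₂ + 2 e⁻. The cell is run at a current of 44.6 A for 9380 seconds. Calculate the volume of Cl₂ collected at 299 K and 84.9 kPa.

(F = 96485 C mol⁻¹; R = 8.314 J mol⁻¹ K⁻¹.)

63.5 L

Q = I·t = 44.60 A × 9380.0 s = 418300 C.
n(e⁻) = Q/F = 418300 / 96485 = 4.336 mol.
2 electrons are transferred per Cl₂ molecule, so n(Cl₂) = 4.336 / 2 = 2.168 mol.
V = nRT/P = (2.168 × 8.314 × 299) / (84.9 × 10³ Pa) = 0.0635 m³ = 63.5 L.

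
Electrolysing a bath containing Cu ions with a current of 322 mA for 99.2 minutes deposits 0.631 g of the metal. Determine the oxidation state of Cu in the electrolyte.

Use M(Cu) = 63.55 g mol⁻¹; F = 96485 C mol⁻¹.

+2

Q = I·t = 0.3220 A × 5952.0 s = 1917 C, so n(e⁻) = 1917/96485 = 0.01986 mol.
n(Cu) deposited = 0.631 / 63.55 = 0.009929 mol.
Electrons per atom = n(e⁻)/n(Cu) = 0.01986 / 0.009929 = 2.00 ≈ 2, so the ion is Cu²⁺.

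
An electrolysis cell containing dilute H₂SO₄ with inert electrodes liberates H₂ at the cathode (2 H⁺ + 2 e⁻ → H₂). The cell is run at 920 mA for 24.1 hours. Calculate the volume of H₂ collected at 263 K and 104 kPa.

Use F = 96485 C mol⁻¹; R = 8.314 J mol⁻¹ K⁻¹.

8.70 L

Q = I·t = 0.9200 A × 86760 s = 79820 C.
n(e⁻) = Q/F = 79820 / 96485 = 0.8273 mol.
2 electrons are transferred per H₂ molecule, so n(H₂) = 0.8273 / 2 = 0.4136 mol.
V = nRT/P = (0.4136 × 8.314 × 263) / (104 × 10³ Pa) = 0.00870 m³ = 8.70 L.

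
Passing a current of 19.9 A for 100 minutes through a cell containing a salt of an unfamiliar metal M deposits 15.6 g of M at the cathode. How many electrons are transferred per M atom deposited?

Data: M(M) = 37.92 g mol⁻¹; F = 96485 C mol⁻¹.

Q = I·t = 19.90 A × 6000.0 s = 119400 C, so n(e⁻) = 119400/96485 = 1.237 mol.
n(M) deposited = 15.6 / 37.92 = 0.4114 mol.
Electrons per atom = n(e⁻)/n(M) = 1.237 / 0.4114 = 3.01 ≈ 3, so the ion is M³⁺.

3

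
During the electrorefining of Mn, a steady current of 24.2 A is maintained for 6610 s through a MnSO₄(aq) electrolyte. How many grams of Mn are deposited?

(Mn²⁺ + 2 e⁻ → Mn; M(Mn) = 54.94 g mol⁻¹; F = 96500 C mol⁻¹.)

Q = I·t = 24.20 A × 6610.0 s = 160000 C.
n(e⁻) = Q/F = 160000 / 96500 = 1.658 mol.
Mn²⁺ + 2 e⁻ → Mn, so n(Mn) = n(e⁻)/2 = 0.8288 mol.
m = n·M = 0.8288 × 54.94 = 45.5 g.

45.5 g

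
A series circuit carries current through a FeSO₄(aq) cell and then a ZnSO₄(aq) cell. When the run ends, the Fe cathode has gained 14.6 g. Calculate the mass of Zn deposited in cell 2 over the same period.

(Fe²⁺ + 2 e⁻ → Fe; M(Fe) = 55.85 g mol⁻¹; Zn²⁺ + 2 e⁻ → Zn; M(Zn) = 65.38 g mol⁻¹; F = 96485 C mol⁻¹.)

n(Fe) = 14.6 / 55.85 = 0.2614 mol.
Since Fe²⁺ + 2 e⁻ → Fe, n(e⁻) passed = 2 × 0.2614 = 0.5228 mol.
Cells in series carry the same charge, so the same 0.5228 mol of electrons passes through cell 2.
Zn²⁺ + 2 e⁻ → Zn, so n(Zn) = 0.5228 / 2 = 0.2614 mol.
m(Zn) = 0.2614 × 65.38 = 17.1 g.

17.1 g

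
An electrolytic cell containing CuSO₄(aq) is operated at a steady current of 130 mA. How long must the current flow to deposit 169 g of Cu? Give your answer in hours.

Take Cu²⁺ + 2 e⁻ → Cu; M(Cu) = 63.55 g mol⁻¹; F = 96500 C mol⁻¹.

1100 h

n(Cu) = m/M = 169 / 63.55 = 2.659 mol.
Each Cu atom requires 2 electrons, so n(e⁻) = 2 × 2.659 = 5.319 mol.
Q = n(e⁻)·F = 5.319 × 96500 = 513200 C.
t = Q/I = 513200 / 0.1300 A = 3948000 s = 1100 h.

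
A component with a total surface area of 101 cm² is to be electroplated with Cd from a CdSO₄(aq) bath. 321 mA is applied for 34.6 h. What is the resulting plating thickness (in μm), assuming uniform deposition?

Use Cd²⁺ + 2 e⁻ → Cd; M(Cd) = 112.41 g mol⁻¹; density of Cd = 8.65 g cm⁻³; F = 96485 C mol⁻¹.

Q = I·t = 0.3210 × 124560 = 39980 C; n(e⁻) = 0.4144 mol.
n(Cd) = n(e⁻)/2 = 0.2072 mol, so m = 0.2072 × 112.41 = 23.29 g.
Volume = m/ρ = 23.29 / 8.65 = 2.693 cm³.
Thickness = V/A = 2.693 / 101 = 0.0267 cm = 267 μm.

267 μm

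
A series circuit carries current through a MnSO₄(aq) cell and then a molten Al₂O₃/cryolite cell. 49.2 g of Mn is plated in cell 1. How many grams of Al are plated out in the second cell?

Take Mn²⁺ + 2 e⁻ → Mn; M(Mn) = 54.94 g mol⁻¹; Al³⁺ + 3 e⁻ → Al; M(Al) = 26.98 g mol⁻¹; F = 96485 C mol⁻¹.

n(Mn) = 49.2 / 54.94 = 0.8955 mol.
Since Mn²⁺ + 2 e⁻ → Mn, n(e⁻) passed = 2 × 0.8955 = 1.791 mol.
Cells in series carry the same charge, so the same 1.791 mol of electrons passes through cell 2.
Al³⁺ + 3 e⁻ → Al, so n(Al) = 1.791 / 3 = 0.5970 mol.
m(Al) = 0.5970 × 26.98 = 16.1 g.

16.1 g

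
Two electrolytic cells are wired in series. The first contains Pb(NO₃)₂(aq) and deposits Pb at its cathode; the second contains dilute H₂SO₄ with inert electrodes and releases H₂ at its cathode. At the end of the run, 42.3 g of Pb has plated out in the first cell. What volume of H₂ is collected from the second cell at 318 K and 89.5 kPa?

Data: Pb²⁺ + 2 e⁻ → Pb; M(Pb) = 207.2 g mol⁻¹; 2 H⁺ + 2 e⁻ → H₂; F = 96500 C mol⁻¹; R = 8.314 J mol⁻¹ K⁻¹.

6.03 L

n(Pb) = 42.3 / 207.2 = 0.2042 mol, so n(e⁻) = 2 × 0.2042 = 0.4083 mol.
The cells are in series, so the same 0.4083 mol of electrons passes through the second cell.
2 H⁺ + 2 e⁻ → H₂ — 2 mol e⁻ per mol H₂, so n(H₂) = 0.4083/2 = 0.2042 mol.
V = nRT/P = (0.2042 × 8.314 × 318) / (89.5 × 10³) = 0.00603 m³ = 6.03 L.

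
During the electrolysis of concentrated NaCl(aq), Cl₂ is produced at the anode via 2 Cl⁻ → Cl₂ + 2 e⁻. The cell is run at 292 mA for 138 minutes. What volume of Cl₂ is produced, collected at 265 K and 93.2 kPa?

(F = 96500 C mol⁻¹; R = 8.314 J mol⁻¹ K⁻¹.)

0.296 L

Q = I·t = 0.2920 A × 8280.0 s = 2418 C.
n(e⁻) = Q/F = 2418 / 96500 = 0.02505 mol.
2 electrons are transferred per Cl₂ molecule, so n(Cl₂) = 0.02505 / 2 = 0.01253 mol.
V = nRT/P = (0.01253 × 8.314 × 265) / (93.2 × 10³ Pa) = 2.96 × 10⁻⁴ m³ = 0.296 L.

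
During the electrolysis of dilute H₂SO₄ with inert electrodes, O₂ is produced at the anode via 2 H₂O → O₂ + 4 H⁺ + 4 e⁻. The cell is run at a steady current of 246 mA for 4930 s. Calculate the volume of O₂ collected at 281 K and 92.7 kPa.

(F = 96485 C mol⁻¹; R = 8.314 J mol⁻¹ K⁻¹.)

Q = I·t = 0.2460 A × 4930.0 s = 1213 C.
n(e⁻) = Q/F = 1213 / 96485 = 0.01257 mol.
4 electrons are transferred per O₂ molecule, so n(O₂) = 0.01257 / 4 = 0.003142 mol.
V = nRT/P = (0.003142 × 8.314 × 281) / (92.7 × 10³ Pa) = 7.92 × 10⁻⁵ m³ = 0.0792 L.

0.0792 L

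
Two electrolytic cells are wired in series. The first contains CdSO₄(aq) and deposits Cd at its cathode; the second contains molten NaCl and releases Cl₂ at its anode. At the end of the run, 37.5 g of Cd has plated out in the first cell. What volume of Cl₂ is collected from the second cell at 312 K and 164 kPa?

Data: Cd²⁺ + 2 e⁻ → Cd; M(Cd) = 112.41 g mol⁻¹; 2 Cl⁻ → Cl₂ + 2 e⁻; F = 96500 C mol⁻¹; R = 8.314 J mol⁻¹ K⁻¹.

n(Cd) = 37.5 / 112.41 = 0.3336 mol, so n(e⁻) = 2 × 0.3336 = 0.6672 mol.
The cells are in series, so the same 0.6672 mol of electrons passes through the second cell.
2 Cl⁻ → Cl₂ + 2 e⁻ — 2 mol e⁻ per mol Cl₂, so n(Cl₂) = 0.6672/2 = 0.3336 mol.
V = nRT/P = (0.3336 × 8.314 × 312) / (164 × 10³) = 0.00528 m³ = 5.28 L.

5.28 L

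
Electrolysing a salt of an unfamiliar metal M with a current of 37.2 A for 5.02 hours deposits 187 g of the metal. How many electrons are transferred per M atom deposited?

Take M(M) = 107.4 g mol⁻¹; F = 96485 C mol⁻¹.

4

Q = I·t = 37.20 A × 18072 s = 672300 C, so n(e⁻) = 672300/96485 = 6.968 mol.
n(M) deposited = 187 / 107.4 = 1.741 mol.
Electrons per atom = n(e⁻)/n(M) = 6.968 / 1.741 = 4.00 ≈ 4, so the ion is M⁴⁺.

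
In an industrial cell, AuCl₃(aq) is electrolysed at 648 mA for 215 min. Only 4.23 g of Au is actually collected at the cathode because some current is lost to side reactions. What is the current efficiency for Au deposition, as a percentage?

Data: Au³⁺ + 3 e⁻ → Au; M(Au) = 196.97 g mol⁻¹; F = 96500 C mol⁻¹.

74.4 %

Q = I·t = 0.6480 × 12900 = 8359 C; n(e⁻) = 8359/96500 = 0.08662 mol.
Theoretical n(Au) = n(e⁻)/3 = 0.02887 mol, i.e. m_theo = 0.02887 × 196.97 = 5.687 g.
Efficiency = m_actual / m_theo = 4.23 / 5.687 = 74.4 %.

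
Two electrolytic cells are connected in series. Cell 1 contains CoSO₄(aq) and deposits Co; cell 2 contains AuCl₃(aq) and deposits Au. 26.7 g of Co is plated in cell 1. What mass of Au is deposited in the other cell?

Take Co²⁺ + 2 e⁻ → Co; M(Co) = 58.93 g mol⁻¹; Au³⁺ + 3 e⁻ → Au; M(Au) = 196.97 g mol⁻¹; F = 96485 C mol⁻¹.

n(Co) = 26.7 / 58.93 = 0.4531 mol.
Since Co²⁺ + 2 e⁻ → Co, n(e⁻) passed = 2 × 0.4531 = 0.9062 mol.
Cells in series carry the same charge, so the same 0.9062 mol of electrons passes through cell 2.
Au³⁺ + 3 e⁻ → Au, so n(Au) = 0.9062 / 3 = 0.3021 mol.
m(Au) = 0.3021 × 196.97 = 59.5 g.

59.5 g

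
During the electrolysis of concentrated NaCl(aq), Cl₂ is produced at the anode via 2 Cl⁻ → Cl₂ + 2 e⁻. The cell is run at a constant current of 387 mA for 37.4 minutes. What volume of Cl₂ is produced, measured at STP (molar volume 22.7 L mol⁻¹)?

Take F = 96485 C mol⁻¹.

Q = I·t = 0.3870 A × 2244.0 s = 868.4 C.
n(e⁻) = Q/F = 868.4 / 96485 = 0.009001 mol.
2 electrons are transferred per Cl₂ molecule, so n(Cl₂) = 0.009001 / 2 = 0.004500 mol.
V = n × V_m = 0.004500 × 22.7 = 0.102 L.

0.102 L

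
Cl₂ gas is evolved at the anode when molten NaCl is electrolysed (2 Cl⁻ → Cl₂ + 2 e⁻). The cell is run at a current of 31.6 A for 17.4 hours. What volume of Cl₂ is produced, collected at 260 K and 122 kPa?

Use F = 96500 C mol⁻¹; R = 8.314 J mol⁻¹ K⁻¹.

Q = I·t = 31.60 A × 62640 s = 1979000 C.
n(e⁻) = Q/F = 1979000 / 96500 = 20.51 mol.
2 electrons are transferred per Cl₂ molecule, so n(Cl₂) = 20.51 / 2 = 10.26 mol.
V = nRT/P = (10.26 × 8.314 × 260) / (122 × 10³ Pa) = 0.182 m³ = 182 L.

182 L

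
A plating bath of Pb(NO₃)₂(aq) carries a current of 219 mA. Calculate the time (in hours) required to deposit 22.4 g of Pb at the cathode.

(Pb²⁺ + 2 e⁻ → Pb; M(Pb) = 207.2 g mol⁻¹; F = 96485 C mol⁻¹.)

26.5 h

n(Pb) = m/M = 22.4 / 207.2 = 0.1081 mol.
Each Pb atom requires 2 electrons, so n(e⁻) = 2 × 0.1081 = 0.2162 mol.
Q = n(e⁻)·F = 0.2162 × 96485 = 20860 C.
t = Q/I = 20860 / 0.2190 A = 95260 s = 26.5 h.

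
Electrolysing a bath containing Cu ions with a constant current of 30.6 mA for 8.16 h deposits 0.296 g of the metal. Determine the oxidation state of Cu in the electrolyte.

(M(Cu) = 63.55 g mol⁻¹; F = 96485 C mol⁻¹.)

Q = I·t = 0.03060 A × 29376 s = 898.9 C, so n(e⁻) = 898.9/96485 = 0.009317 mol.
n(Cu) deposited = 0.296 / 63.55 = 0.004658 mol.
Electrons per atom = n(e⁻)/n(Cu) = 0.009317 / 0.004658 = 2.00 ≈ 2, so the ion is Cu²⁺.

+2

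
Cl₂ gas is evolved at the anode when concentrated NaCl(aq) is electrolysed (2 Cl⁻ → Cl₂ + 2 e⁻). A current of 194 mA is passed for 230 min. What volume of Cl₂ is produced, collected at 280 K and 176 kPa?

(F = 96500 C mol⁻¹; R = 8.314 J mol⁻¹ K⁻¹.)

0.183 L

Q = I·t = 0.1940 A × 13800 s = 2677 C.
n(e⁻) = Q/F = 2677 / 96500 = 0.02774 mol.
2 electrons are transferred per Cl₂ molecule, so n(Cl₂) = 0.02774 / 2 = 0.01387 mol.
V = nRT/P = (0.01387 × 8.314 × 280) / (176 × 10³ Pa) = 1.83 × 10⁻⁴ m³ = 0.183 L.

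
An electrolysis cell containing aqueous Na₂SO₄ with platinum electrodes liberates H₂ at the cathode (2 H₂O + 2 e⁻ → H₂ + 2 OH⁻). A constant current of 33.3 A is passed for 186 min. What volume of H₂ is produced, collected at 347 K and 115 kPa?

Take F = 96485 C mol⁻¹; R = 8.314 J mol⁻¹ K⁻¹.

Q = I·t = 33.30 A × 11160 s = 371600 C.
n(e⁻) = Q/F = 371600 / 96485 = 3.852 mol.
2 electrons are transferred per H₂ molecule, so n(H₂) = 3.852 / 2 = 1.926 mol.
V = nRT/P = (1.926 × 8.314 × 347) / (115 × 10³ Pa) = 0.0483 m³ = 48.3 L.

48.3 L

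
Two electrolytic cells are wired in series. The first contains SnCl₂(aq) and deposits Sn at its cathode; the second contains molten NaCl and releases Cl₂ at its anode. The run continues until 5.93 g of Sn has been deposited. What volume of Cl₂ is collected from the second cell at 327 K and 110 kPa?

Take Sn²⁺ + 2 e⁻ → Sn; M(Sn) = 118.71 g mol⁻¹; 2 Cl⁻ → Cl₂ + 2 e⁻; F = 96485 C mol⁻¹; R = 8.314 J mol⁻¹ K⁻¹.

1.23 L

n(Sn) = 5.93 / 118.71 = 0.04995 mol, so n(e⁻) = 2 × 0.04995 = 0.09991 mol.
The cells are in series, so the same 0.09991 mol of electrons passes through the second cell.
2 Cl⁻ → Cl₂ + 2 e⁻ — 2 mol e⁻ per mol Cl₂, so n(Cl₂) = 0.09991/2 = 0.04995 mol.
V = nRT/P = (0.04995 × 8.314 × 327) / (110 × 10³) = 0.00123 m³ = 1.23 L.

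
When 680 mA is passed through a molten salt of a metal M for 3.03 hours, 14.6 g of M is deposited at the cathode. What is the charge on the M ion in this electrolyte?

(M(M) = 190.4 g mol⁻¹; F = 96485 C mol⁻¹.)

Q = I·t = 0.6800 A × 10908 s = 7417 C, so n(e⁻) = 7417/96485 = 0.07688 mol.
n(M) deposited = 14.6 / 190.4 = 0.07668 mol.
Electrons per atom = n(e⁻)/n(M) = 0.07688 / 0.07668 = 1.00 ≈ 1, so the ion is M⁺.

+1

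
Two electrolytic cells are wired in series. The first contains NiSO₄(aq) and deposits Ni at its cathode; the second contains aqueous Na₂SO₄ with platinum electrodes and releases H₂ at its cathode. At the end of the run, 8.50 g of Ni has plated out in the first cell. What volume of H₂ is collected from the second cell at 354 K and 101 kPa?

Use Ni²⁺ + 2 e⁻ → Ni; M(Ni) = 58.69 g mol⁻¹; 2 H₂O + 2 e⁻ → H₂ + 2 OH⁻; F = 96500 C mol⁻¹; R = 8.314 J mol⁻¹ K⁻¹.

n(Ni) = 8.50 / 58.69 = 0.1448 mol, so n(e⁻) = 2 × 0.1448 = 0.2897 mol.
The cells are in series, so the same 0.2897 mol of electrons passes through the second cell.
2 H₂O + 2 e⁻ → H₂ + 2 OH⁻ — 2 mol e⁻ per mol H₂, so n(H₂) = 0.2897/2 = 0.1448 mol.
V = nRT/P = (0.1448 × 8.314 × 354) / (101 × 10³) = 0.00422 m³ = 4.22 L.

4.22 L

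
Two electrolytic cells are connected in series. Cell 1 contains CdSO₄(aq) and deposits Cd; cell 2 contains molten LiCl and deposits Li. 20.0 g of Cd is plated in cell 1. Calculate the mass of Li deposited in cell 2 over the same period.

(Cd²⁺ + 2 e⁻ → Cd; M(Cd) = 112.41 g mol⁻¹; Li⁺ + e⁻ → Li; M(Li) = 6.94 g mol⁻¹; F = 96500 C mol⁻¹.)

n(Cd) = 20.0 / 112.41 = 0.1779 mol.
Since Cd²⁺ + 2 e⁻ → Cd, n(e⁻) passed = 2 × 0.1779 = 0.3558 mol.
Cells in series carry the same charge, so the same 0.3558 mol of electrons passes through cell 2.
Li⁺ + e⁻ → Li, so n(Li) = 0.3558 / 1 = 0.3558 mol.
m(Li) = 0.3558 × 6.94 = 2.47 g.

2.47 g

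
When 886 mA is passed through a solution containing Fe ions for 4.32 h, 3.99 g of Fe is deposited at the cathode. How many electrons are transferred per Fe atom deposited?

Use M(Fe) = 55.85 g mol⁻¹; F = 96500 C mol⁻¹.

Q = I·t = 0.8860 A × 15552 s = 13780 C, so n(e⁻) = 13780/96500 = 0.1428 mol.
n(Fe) deposited = 3.99 / 55.85 = 0.07144 mol.
Electrons per atom = n(e⁻)/n(Fe) = 0.1428 / 0.07144 = 2.00 ≈ 2, so the ion is Fe²⁺.

2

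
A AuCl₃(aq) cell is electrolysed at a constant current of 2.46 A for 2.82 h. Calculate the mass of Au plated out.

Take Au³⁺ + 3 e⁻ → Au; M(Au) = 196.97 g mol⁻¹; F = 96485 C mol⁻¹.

17.0 g

Q = I·t = 2.460 A × 10152 s = 24970 C.
n(e⁻) = Q/F = 24970 / 96485 = 0.2588 mol.
Au³⁺ + 3 e⁻ → Au, so n(Au) = n(e⁻)/3 = 0.08628 mol.
m = n·M = 0.08628 × 196.97 = 17.0 g.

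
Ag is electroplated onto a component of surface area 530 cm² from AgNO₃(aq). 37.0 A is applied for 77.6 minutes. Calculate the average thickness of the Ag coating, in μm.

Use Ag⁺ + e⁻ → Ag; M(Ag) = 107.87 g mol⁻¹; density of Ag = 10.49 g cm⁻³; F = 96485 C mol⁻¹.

Q = I·t = 37.00 × 4656.0 = 172300 C; n(e⁻) = 1.785 mol.
n(Ag) = n(e⁻)/1 = 1.785 mol, so m = 1.785 × 107.87 = 192.6 g.
Volume = m/ρ = 192.6 / 10.49 = 18.36 cm³.
Thickness = V/A = 18.36 / 530 = 0.0346 cm = 346 μm.

346 μm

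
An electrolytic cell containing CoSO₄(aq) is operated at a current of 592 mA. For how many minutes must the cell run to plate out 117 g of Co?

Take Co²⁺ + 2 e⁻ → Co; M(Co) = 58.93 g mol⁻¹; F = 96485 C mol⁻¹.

10800 min

n(Co) = m/M = 117 / 58.93 = 1.985 mol.
Each Co atom requires 2 electrons, so n(e⁻) = 2 × 1.985 = 3.971 mol.
Q = n(e⁻)·F = 3.971 × 96485 = 383100 C.
t = Q/I = 383100 / 0.5920 A = 647200 s = 10800 min.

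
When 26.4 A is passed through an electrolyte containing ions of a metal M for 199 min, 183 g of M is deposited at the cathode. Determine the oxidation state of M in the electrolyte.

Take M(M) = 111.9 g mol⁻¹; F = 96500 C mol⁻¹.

+2

Q = I·t = 26.40 A × 11940 s = 315200 C, so n(e⁻) = 315200/96500 = 3.266 mol.
n(M) deposited = 183 / 111.9 = 1.635 mol.
Electrons per atom = n(e⁻)/n(M) = 3.266 / 1.635 = 2.00 ≈ 2, so the ion is M²⁺.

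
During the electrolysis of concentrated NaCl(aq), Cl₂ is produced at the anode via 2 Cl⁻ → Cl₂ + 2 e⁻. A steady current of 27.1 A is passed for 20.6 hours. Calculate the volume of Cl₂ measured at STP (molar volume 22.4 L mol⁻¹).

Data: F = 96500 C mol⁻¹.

Q = I·t = 27.10 A × 74160 s = 2010000 C.
n(e⁻) = Q/F = 2010000 / 96500 = 20.83 mol.
2 electrons are transferred per Cl₂ molecule, so n(Cl₂) = 20.83 / 2 = 10.41 mol.
V = n × V_m = 10.41 × 22.4 = 233 L.

233 L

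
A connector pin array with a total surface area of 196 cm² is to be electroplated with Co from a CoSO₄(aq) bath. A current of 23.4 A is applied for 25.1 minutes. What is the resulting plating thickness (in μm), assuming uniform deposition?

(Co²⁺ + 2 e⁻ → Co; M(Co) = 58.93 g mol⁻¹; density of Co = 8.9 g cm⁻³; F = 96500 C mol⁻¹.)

Q = I·t = 23.40 × 1506.0 = 35240 C; n(e⁻) = 0.3652 mol.
n(Co) = n(e⁻)/2 = 0.1826 mol, so m = 0.1826 × 58.93 = 10.76 g.
Volume = m/ρ = 10.76 / 8.9 = 1.209 cm³.
Thickness = V/A = 1.209 / 196 = 0.00617 cm = 61.7 μm.

61.7 μm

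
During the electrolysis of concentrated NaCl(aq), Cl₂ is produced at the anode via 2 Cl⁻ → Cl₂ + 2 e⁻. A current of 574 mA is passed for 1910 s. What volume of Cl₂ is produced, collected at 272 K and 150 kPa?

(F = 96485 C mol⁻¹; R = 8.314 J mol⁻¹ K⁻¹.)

Q = I·t = 0.5740 A × 1910.0 s = 1096 C.
n(e⁻) = Q/F = 1096 / 96485 = 0.01136 mol.
2 electrons are transferred per Cl₂ molecule, so n(Cl₂) = 0.01136 / 2 = 0.005681 mol.
V = nRT/P = (0.005681 × 8.314 × 272) / (150 × 10³ Pa) = 8.57 × 10⁻⁵ m³ = 0.0857 L.

0.0857 L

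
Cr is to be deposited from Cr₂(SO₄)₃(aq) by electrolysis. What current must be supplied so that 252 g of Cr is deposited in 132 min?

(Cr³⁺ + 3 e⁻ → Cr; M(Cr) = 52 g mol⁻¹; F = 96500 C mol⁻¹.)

n(Cr) = 252 / 52 = 4.846 mol.
n(e⁻) = 3 × 4.846 = 14.54 mol.
Q = n(e⁻)·F = 14.54 × 96500 = 1403000 C.
I = Q/t = 1403000 / 7920.0 s = 177 A.

177 A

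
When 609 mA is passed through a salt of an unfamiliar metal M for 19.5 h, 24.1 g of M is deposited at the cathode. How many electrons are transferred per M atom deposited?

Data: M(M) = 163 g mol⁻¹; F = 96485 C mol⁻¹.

3

Q = I·t = 0.6090 A × 70200 s = 42750 C, so n(e⁻) = 42750/96485 = 0.4431 mol.
n(M) deposited = 24.1 / 163 = 0.1479 mol.
Electrons per atom = n(e⁻)/n(M) = 0.4431 / 0.1479 = 3.00 ≈ 3, so the ion is M³⁺.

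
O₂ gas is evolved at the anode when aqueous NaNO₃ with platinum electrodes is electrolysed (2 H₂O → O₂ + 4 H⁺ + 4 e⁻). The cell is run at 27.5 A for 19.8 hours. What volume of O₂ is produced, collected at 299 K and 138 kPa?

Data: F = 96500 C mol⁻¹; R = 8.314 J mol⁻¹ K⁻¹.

91.5 L

Q = I·t = 27.50 A × 71280 s = 1960000 C.
n(e⁻) = Q/F = 1960000 / 96500 = 20.31 mol.
4 electrons are transferred per O₂ molecule, so n(O₂) = 20.31 / 4 = 5.078 mol.
V = nRT/P = (5.078 × 8.314 × 299) / (138 × 10³ Pa) = 0.0915 m³ = 91.5 L.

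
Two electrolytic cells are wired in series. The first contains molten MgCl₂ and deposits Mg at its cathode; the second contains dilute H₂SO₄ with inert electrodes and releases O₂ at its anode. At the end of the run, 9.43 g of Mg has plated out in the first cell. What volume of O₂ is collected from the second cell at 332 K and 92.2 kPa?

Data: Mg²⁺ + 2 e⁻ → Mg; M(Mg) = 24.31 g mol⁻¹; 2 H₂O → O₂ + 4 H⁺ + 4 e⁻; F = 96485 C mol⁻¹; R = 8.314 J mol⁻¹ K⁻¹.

n(Mg) = 9.43 / 24.31 = 0.3879 mol, so n(e⁻) = 2 × 0.3879 = 0.7758 mol.
The cells are in series, so the same 0.7758 mol of electrons passes through the second cell.
2 H₂O → O₂ + 4 H⁺ + 4 e⁻ — 4 mol e⁻ per mol O₂, so n(O₂) = 0.7758/4 = 0.1940 mol.
V = nRT/P = (0.1940 × 8.314 × 332) / (92.2 × 10³) = 0.00581 m³ = 5.81 L.

5.81 L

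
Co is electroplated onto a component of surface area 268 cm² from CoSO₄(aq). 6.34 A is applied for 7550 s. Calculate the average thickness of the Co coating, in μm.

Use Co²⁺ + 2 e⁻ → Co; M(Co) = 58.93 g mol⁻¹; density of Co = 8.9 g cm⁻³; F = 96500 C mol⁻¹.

61.3 μm

Q = I·t = 6.340 × 7550.0 = 47870 C; n(e⁻) = 0.4960 mol.
n(Co) = n(e⁻)/2 = 0.2480 mol, so m = 0.2480 × 58.93 = 14.62 g.
Volume = m/ρ = 14.62 / 8.9 = 1.642 cm³.
Thickness = V/A = 1.642 / 268 = 0.00613 cm = 61.3 μm.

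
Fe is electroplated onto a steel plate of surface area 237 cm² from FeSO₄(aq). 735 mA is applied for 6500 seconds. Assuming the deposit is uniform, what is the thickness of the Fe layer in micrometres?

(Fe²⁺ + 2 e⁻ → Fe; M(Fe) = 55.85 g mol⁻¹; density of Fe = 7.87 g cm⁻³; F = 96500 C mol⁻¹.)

Q = I·t = 0.7350 × 6500.0 = 4778 C; n(e⁻) = 0.04951 mol.
n(Fe) = n(e⁻)/2 = 0.02475 mol, so m = 0.02475 × 55.85 = 1.383 g.
Volume = m/ρ = 1.383 / 7.87 = 0.1757 cm³.
Thickness = V/A = 0.1757 / 237 = 7.41 × 10⁻⁴ cm = 7.41 μm.

7.41 μm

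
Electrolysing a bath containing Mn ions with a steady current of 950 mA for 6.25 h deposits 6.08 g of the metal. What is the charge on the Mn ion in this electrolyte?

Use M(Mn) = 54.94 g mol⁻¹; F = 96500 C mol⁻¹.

+2

Q = I·t = 0.9500 A × 22500 s = 21380 C, so n(e⁻) = 21380/96500 = 0.2215 mol.
n(Mn) deposited = 6.08 / 54.94 = 0.1107 mol.
Electrons per atom = n(e⁻)/n(Mn) = 0.2215 / 0.1107 = 2.00 ≈ 2, so the ion is Mn²⁺.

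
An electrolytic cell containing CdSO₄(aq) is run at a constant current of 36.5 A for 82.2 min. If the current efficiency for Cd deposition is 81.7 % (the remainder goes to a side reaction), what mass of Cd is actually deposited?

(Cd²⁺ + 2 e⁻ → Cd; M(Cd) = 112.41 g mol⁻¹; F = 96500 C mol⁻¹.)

85.7 g

Q = I·t = 36.50 × 4932.0 = 180000 C.
n(e⁻) = 180000/96500 = 1.865 mol; theoretically n(Cd) = 1.865/2 = 0.9327 mol, m_theo = 104.8 g.
At 81.7 % efficiency, m_actual = 0.817 × 104.8 = 85.7 g.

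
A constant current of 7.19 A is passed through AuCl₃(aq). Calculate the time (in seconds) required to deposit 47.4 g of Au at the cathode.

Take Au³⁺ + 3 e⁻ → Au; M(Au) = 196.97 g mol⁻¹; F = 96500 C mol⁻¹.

n(Au) = m/M = 47.4 / 196.97 = 0.2406 mol.
Each Au atom requires 3 electrons, so n(e⁻) = 3 × 0.2406 = 0.7219 mol.
Q = n(e⁻)·F = 0.7219 × 96500 = 69670 C.
t = Q/I = 69670 / 7.190 A = 9689 s.

9690 s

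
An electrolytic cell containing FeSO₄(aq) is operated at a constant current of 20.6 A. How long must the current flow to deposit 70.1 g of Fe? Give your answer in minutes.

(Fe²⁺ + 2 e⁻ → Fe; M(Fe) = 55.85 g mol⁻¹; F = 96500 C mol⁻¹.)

n(Fe) = m/M = 70.1 / 55.85 = 1.255 mol.
Each Fe atom requires 2 electrons, so n(e⁻) = 2 × 1.255 = 2.510 mol.
Q = n(e⁻)·F = 2.510 × 96500 = 242200 C.
t = Q/I = 242200 / 20.60 A = 11760 s = 196 min.

196 min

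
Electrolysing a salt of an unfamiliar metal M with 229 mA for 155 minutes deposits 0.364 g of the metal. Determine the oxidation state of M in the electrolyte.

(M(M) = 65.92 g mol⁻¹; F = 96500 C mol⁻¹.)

+4

Q = I·t = 0.2290 A × 9300.0 s = 2130 C, so n(e⁻) = 2130/96500 = 0.02207 mol.
n(M) deposited = 0.364 / 65.92 = 0.005522 mol.
Electrons per atom = n(e⁻)/n(M) = 0.02207 / 0.005522 = 4.00 ≈ 4, so the ion is M⁴⁺.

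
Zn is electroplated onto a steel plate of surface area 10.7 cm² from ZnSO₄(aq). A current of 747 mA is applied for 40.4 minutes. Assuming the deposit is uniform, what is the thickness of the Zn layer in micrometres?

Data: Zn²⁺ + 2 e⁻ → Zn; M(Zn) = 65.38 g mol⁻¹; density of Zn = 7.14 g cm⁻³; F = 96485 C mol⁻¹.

80.3 μm

Q = I·t = 0.7470 × 2424.0 = 1811 C; n(e⁻) = 0.01877 mol.
n(Zn) = n(e⁻)/2 = 0.009383 mol, so m = 0.009383 × 65.38 = 0.6135 g.
Volume = m/ρ = 0.6135 / 7.14 = 0.08592 cm³.
Thickness = V/A = 0.08592 / 10.7 = 0.00803 cm = 80.3 μm.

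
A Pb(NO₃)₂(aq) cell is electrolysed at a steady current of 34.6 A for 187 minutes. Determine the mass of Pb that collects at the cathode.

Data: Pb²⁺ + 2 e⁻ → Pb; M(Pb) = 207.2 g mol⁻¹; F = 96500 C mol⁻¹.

417 g

Q = I·t = 34.60 A × 11220 s = 388200 C.
n(e⁻) = Q/F = 388200 / 96500 = 4.023 mol.
Pb²⁺ + 2 e⁻ → Pb, so n(Pb) = n(e⁻)/2 = 2.011 mol.
m = n·M = 2.011 × 207.2 = 417 g.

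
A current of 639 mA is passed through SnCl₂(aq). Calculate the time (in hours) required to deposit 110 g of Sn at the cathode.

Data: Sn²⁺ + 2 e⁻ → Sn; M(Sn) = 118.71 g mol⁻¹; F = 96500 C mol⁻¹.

77.7 h

n(Sn) = m/M = 110 / 118.71 = 0.9266 mol.
Each Sn atom requires 2 electrons, so n(e⁻) = 2 × 0.9266 = 1.853 mol.
Q = n(e⁻)·F = 1.853 × 96500 = 178800 C.
t = Q/I = 178800 / 0.6390 A = 279900 s = 77.7 h.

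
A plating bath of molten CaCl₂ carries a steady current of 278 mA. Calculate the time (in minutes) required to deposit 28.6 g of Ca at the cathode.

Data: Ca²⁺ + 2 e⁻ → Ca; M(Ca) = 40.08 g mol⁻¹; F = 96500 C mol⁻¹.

8260 min

n(Ca) = m/M = 28.6 / 40.08 = 0.7136 mol.
Each Ca atom requires 2 electrons, so n(e⁻) = 2 × 0.7136 = 1.427 mol.
Q = n(e⁻)·F = 1.427 × 96500 = 137700 C.
t = Q/I = 137700 / 0.2780 A = 495400 s = 8260 min.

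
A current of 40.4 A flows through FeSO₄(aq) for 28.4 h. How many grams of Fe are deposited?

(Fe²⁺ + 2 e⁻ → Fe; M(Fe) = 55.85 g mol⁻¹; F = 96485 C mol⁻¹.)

1200 g

Q = I·t = 40.40 A × 102240 s = 4130000 C.
n(e⁻) = Q/F = 4130000 / 96485 = 42.81 mol.
Fe²⁺ + 2 e⁻ → Fe, so n(Fe) = n(e⁻)/2 = 21.40 mol.
m = n·M = 21.40 × 55.85 = 1200 g.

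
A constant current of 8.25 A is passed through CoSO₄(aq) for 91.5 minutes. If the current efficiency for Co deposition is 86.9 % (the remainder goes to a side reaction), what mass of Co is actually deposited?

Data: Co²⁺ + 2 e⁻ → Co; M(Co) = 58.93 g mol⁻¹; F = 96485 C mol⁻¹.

12.0 g

Q = I·t = 8.250 × 5490.0 = 45290 C.
n(e⁻) = 45290/96485 = 0.4694 mol; theoretically n(Co) = 0.4694/2 = 0.2347 mol, m_theo = 13.83 g.
At 86.9 % efficiency, m_actual = 0.869 × 13.83 = 12.0 g.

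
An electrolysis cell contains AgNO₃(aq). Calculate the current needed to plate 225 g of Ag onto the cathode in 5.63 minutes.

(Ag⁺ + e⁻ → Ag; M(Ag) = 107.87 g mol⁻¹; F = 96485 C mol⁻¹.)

596 A

n(Ag) = 225 / 107.87 = 2.086 mol.
n(e⁻) = 1 × 2.086 = 2.086 mol.
Q = n(e⁻)·F = 2.086 × 96485 = 201300 C.
I = Q/t = 201300 / 337.80 s = 596 A.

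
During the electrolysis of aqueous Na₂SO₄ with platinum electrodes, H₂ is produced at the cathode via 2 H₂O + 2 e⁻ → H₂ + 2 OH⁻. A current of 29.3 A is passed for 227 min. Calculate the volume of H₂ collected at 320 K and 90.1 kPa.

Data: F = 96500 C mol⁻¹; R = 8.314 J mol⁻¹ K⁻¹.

61.1 L

Q = I·t = 29.30 A × 13620 s = 399100 C.
n(e⁻) = Q/F = 399100 / 96500 = 4.135 mol.
2 electrons are transferred per H₂ molecule, so n(H₂) = 4.135 / 2 = 2.068 mol.
V = nRT/P = (2.068 × 8.314 × 320) / (90.1 × 10³ Pa) = 0.0611 m³ = 61.1 L.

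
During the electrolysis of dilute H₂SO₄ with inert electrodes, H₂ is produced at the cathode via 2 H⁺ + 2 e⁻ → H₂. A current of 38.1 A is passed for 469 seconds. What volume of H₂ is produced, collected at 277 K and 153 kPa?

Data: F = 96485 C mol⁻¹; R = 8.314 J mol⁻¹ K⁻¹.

Q = I·t = 38.10 A × 469.00 s = 17870 C.
n(e⁻) = Q/F = 17870 / 96485 = 0.1852 mol.
2 electrons are transferred per H₂ molecule, so n(H₂) = 0.1852 / 2 = 0.09260 mol.
V = nRT/P = (0.09260 × 8.314 × 277) / (153 × 10³ Pa) = 0.00139 m³ = 1.39 L.

1.39 L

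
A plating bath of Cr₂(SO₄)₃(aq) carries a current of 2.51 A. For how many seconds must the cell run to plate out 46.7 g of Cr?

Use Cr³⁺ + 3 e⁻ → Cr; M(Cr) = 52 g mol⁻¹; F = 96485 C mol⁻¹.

n(Cr) = m/M = 46.7 / 52 = 0.8981 mol.
Each Cr atom requires 3 electrons, so n(e⁻) = 3 × 0.8981 = 2.694 mol.
Q = n(e⁻)·F = 2.694 × 96485 = 260000 C.
t = Q/I = 260000 / 2.510 A = 103600 s.

1.04 × 10⁵ s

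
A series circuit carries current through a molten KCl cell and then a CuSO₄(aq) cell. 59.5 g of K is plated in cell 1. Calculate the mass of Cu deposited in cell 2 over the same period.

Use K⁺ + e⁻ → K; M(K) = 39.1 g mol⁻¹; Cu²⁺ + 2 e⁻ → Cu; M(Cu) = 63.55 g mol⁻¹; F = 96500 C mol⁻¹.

48.4 g

n(K) = 59.5 / 39.1 = 1.522 mol.
Since K⁺ + e⁻ → K, n(e⁻) passed = 1 × 1.522 = 1.522 mol.
Cells in series carry the same charge, so the same 1.522 mol of electrons passes through cell 2.
Cu²⁺ + 2 e⁻ → Cu, so n(Cu) = 1.522 / 2 = 0.7609 mol.
m(Cu) = 0.7609 × 63.55 = 48.4 g.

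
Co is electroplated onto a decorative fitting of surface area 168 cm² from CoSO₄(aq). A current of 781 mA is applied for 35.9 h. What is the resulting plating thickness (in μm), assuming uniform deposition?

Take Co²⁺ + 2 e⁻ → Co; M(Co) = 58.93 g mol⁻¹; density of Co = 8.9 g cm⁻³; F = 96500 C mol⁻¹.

Q = I·t = 0.7810 × 129240 = 100900 C; n(e⁻) = 1.046 mol.
n(Co) = n(e⁻)/2 = 0.5230 mol, so m = 0.5230 × 58.93 = 30.82 g.
Volume = m/ρ = 30.82 / 8.9 = 3.463 cm³.
Thickness = V/A = 3.463 / 168 = 0.0206 cm = 206 μm.

206 μm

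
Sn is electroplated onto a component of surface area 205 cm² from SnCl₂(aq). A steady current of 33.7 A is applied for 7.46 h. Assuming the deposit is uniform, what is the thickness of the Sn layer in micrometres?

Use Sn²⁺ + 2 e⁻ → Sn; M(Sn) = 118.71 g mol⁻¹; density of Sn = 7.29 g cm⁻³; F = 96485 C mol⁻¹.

Q = I·t = 33.70 × 26856 = 905000 C; n(e⁻) = 9.380 mol.
n(Sn) = n(e⁻)/2 = 4.690 mol, so m = 4.690 × 118.71 = 556.8 g.
Volume = m/ρ = 556.8 / 7.29 = 76.37 cm³.
Thickness = V/A = 76.37 / 205 = 0.373 cm = 3730 μm.

3730 μm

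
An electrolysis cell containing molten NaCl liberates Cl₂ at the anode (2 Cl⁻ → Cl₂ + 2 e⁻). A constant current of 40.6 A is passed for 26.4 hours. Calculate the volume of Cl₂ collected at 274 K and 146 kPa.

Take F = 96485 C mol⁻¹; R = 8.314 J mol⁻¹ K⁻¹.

312 L

Q = I·t = 40.60 A × 95040 s = 3859000 C.
n(e⁻) = Q/F = 3859000 / 96485 = 39.99 mol.
2 electrons are transferred per Cl₂ molecule, so n(Cl₂) = 39.99 / 2 = 20.00 mol.
V = nRT/P = (20.00 × 8.314 × 274) / (146 × 10³ Pa) = 0.312 m³ = 312 L.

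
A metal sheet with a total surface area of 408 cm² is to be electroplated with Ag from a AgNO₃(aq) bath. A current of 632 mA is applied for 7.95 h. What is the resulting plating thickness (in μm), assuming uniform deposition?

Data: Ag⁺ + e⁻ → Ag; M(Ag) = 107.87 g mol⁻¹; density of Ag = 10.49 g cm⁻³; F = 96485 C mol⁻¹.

47.2 μm

Q = I·t = 0.6320 × 28620 = 18090 C; n(e⁻) = 0.1875 mol.
n(Ag) = n(e⁻)/1 = 0.1875 mol, so m = 0.1875 × 107.87 = 20.22 g.
Volume = m/ρ = 20.22 / 10.49 = 1.928 cm³.
Thickness = V/A = 1.928 / 408 = 0.00472 cm = 47.2 μm.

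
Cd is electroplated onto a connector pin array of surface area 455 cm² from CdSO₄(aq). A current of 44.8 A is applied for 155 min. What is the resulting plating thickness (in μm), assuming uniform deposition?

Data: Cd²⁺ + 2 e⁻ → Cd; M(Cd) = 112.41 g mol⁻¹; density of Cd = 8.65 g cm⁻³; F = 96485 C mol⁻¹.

617 μm

Q = I·t = 44.80 × 9300.0 = 416600 C; n(e⁻) = 4.318 mol.
n(Cd) = n(e⁻)/2 = 2.159 mol, so m = 2.159 × 112.41 = 242.7 g.
Volume = m/ρ = 242.7 / 8.65 = 28.06 cm³.
Thickness = V/A = 28.06 / 455 = 0.0617 cm = 617 μm.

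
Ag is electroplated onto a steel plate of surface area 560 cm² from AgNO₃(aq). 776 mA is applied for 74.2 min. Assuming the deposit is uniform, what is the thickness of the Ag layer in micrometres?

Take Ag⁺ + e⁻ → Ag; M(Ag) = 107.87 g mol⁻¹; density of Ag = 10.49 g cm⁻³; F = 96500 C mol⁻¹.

Q = I·t = 0.7760 × 4452.0 = 3455 C; n(e⁻) = 0.03580 mol.
n(Ag) = n(e⁻)/1 = 0.03580 mol, so m = 0.03580 × 107.87 = 3.862 g.
Volume = m/ρ = 3.862 / 10.49 = 0.3681 cm³.
Thickness = V/A = 0.3681 / 560 = 6.57 × 10⁻⁴ cm = 6.57 μm.

6.57 μm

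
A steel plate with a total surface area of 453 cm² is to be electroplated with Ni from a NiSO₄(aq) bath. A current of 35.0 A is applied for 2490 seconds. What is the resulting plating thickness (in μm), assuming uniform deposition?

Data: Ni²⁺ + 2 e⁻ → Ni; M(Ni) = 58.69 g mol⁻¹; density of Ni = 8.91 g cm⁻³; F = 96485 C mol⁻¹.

65.7 μm

Q = I·t = 35.00 × 2490.0 = 87150 C; n(e⁻) = 0.9032 mol.
n(Ni) = n(e⁻)/2 = 0.4516 mol, so m = 0.4516 × 58.69 = 26.51 g.
Volume = m/ρ = 26.51 / 8.91 = 2.975 cm³.
Thickness = V/A = 2.975 / 453 = 0.00657 cm = 65.7 μm.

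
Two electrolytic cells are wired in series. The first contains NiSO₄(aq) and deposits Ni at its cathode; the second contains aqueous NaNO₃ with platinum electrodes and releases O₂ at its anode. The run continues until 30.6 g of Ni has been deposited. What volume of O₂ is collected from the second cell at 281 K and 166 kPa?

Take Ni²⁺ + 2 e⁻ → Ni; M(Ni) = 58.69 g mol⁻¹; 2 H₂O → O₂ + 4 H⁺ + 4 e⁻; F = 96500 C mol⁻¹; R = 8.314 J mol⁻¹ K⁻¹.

3.67 L

n(Ni) = 30.6 / 58.69 = 0.5214 mol, so n(e⁻) = 2 × 0.5214 = 1.043 mol.
The cells are in series, so the same 1.043 mol of electrons passes through the second cell.
2 H₂O → O₂ + 4 H⁺ + 4 e⁻ — 4 mol e⁻ per mol O₂, so n(O₂) = 1.043/4 = 0.2607 mol.
V = nRT/P = (0.2607 × 8.314 × 281) / (166 × 10³) = 0.00367 m³ = 3.67 L.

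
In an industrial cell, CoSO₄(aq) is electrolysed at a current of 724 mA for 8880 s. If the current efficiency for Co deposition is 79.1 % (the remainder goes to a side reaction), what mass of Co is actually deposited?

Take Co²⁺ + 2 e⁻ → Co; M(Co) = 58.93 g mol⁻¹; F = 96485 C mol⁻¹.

1.55 g

Q = I·t = 0.7240 × 8880.0 = 6429 C.
n(e⁻) = 6429/96485 = 0.06663 mol; theoretically n(Co) = 0.06663/2 = 0.03332 mol, m_theo = 1.963 g.
At 79.1 % efficiency, m_actual = 0.791 × 1.963 = 1.55 g.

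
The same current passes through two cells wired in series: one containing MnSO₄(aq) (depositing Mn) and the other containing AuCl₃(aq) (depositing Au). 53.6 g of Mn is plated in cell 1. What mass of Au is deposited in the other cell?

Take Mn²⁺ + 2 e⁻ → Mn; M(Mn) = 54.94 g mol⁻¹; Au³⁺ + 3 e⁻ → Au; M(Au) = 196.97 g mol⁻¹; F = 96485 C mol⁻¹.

n(Mn) = 53.6 / 54.94 = 0.9756 mol.
Since Mn²⁺ + 2 e⁻ → Mn, n(e⁻) passed = 2 × 0.9756 = 1.951 mol.
Cells in series carry the same charge, so the same 1.951 mol of electrons passes through cell 2.
Au³⁺ + 3 e⁻ → Au, so n(Au) = 1.951 / 3 = 0.6504 mol.
m(Au) = 0.6504 × 196.97 = 128 g.

128 g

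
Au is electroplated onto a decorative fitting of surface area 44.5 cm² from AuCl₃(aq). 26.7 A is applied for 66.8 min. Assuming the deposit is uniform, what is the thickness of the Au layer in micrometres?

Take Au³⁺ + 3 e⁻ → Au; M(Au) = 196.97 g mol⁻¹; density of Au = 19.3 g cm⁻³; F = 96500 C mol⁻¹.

848 μm

Q = I·t = 26.70 × 4008.0 = 107000 C; n(e⁻) = 1.109 mol.
n(Au) = n(e⁻)/3 = 0.3696 mol, so m = 0.3696 × 196.97 = 72.81 g.
Volume = m/ρ = 72.81 / 19.3 = 3.773 cm³.
Thickness = V/A = 3.773 / 44.5 = 0.0848 cm = 848 μm.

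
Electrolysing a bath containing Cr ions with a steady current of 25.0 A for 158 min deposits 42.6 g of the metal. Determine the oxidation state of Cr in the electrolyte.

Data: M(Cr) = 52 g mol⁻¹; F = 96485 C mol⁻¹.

Q = I·t = 25.00 A × 9480.0 s = 237000 C, so n(e⁻) = 237000/96485 = 2.456 mol.
n(Cr) deposited = 42.6 / 52 = 0.8192 mol.
Electrons per atom = n(e⁻)/n(Cr) = 2.456 / 0.8192 = 3.00 ≈ 3, so the ion is Cr³⁺.

+3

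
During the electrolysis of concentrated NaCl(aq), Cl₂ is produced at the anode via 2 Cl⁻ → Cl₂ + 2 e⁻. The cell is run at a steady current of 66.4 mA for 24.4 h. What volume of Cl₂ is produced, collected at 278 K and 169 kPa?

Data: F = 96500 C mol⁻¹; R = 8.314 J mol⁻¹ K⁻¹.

Q = I·t = 0.06640 A × 87840 s = 5833 C.
n(e⁻) = Q/F = 5833 / 96500 = 0.06044 mol.
2 electrons are transferred per Cl₂ molecule, so n(Cl₂) = 0.06044 / 2 = 0.03022 mol.
V = nRT/P = (0.03022 × 8.314 × 278) / (169 × 10³ Pa) = 4.13 × 10⁻⁴ m³ = 0.413 L.

0.413 L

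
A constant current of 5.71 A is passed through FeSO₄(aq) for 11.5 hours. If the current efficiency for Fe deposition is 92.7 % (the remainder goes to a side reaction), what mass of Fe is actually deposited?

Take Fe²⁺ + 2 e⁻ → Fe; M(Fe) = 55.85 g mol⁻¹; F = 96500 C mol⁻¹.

Q = I·t = 5.710 × 41400 = 236400 C.
n(e⁻) = 236400/96500 = 2.450 mol; theoretically n(Fe) = 2.450/2 = 1.225 mol, m_theo = 68.41 g.
At 92.7 % efficiency, m_actual = 0.927 × 68.41 = 63.4 g.

63.4 g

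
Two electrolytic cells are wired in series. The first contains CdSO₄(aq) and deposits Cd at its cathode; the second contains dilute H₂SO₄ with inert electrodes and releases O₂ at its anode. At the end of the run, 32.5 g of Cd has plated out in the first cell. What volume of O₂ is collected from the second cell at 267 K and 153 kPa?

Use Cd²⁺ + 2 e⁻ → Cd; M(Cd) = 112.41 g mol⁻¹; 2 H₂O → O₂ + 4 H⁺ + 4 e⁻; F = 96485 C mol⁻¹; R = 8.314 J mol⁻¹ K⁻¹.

n(Cd) = 32.5 / 112.41 = 0.2891 mol, so n(e⁻) = 2 × 0.2891 = 0.5782 mol.
The cells are in series, so the same 0.5782 mol of electrons passes through the second cell.
2 H₂O → O₂ + 4 H⁺ + 4 e⁻ — 4 mol e⁻ per mol O₂, so n(O₂) = 0.5782/4 = 0.1446 mol.
V = nRT/P = (0.1446 × 8.314 × 267) / (153 × 10³) = 0.00210 m³ = 2.10 L.

2.10 L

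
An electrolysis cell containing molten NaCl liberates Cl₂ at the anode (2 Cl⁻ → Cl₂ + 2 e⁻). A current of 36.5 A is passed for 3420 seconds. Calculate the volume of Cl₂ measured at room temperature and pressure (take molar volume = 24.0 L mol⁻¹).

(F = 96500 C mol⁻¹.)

15.5 L

Q = I·t = 36.50 A × 3420.0 s = 124800 C.
n(e⁻) = Q/F = 124800 / 96500 = 1.294 mol.
2 electrons are transferred per Cl₂ molecule, so n(Cl₂) = 1.294 / 2 = 0.6468 mol.
V = n × V_m = 0.6468 × 24.0 = 15.5 L.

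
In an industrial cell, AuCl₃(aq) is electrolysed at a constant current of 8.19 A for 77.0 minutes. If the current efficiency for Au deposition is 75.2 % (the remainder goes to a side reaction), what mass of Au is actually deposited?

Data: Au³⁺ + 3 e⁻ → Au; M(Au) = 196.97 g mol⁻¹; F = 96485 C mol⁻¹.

Q = I·t = 8.190 × 4620.0 = 37840 C.
n(e⁻) = 37840/96485 = 0.3922 mol; theoretically n(Au) = 0.3922/3 = 0.1307 mol, m_theo = 25.75 g.
At 75.2 % efficiency, m_actual = 0.752 × 25.75 = 19.4 g.

19.4 g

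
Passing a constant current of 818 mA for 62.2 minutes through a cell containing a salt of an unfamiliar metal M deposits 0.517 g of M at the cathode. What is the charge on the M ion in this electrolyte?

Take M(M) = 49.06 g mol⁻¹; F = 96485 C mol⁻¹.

Q = I·t = 0.8180 A × 3732.0 s = 3053 C, so n(e⁻) = 3053/96485 = 0.03164 mol.
n(M) deposited = 0.517 / 49.06 = 0.01054 mol.
Electrons per atom = n(e⁻)/n(M) = 0.03164 / 0.01054 = 3.00 ≈ 3, so the ion is M³⁺.

+3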